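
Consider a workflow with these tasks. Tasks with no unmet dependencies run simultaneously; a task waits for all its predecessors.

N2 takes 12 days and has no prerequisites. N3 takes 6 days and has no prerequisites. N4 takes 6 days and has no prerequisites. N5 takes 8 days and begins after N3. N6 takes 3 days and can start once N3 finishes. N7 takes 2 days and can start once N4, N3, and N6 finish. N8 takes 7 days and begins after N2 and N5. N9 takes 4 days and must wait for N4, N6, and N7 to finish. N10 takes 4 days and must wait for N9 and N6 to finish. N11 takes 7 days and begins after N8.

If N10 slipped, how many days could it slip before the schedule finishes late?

Critical path: N3→N5→N8→N11 = 6+8+7+7 = 28, so the finish is 28 days.
Longest path through N10: 19 days (earliest finish 19, latest finish 28).
Float = 28 − 19 = 9.

9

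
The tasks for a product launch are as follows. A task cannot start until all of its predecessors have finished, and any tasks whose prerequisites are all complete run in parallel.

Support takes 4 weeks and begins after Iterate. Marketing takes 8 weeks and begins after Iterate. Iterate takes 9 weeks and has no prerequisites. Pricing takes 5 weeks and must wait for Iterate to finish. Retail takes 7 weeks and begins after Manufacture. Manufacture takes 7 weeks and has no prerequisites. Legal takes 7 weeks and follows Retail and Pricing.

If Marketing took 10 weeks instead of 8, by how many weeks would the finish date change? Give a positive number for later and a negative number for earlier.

Baseline: Iterate→Pricing→Legal = 9+5+7 = 21 → 21 weeks.
Marketing has 4 weeks of float (longest path through it is 17).
No other chain overtakes it, so the finish is 21 weeks.
Change in finish: 21 − 21 = +0 weeks.

0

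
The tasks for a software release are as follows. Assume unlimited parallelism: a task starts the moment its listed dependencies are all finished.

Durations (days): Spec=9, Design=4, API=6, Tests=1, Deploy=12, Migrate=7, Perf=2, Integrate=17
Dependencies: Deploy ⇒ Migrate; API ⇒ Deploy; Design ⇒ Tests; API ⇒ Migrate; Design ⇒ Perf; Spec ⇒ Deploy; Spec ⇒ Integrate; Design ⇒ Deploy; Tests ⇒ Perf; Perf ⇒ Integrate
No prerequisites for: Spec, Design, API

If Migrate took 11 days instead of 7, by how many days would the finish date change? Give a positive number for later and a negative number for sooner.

Critical path before the change: Spec→Deploy→Migrate = 9+12+7 = 28 giving 28 days.
Migrate is on the critical path; changing it to 11 makes that path 32 days.
That remains the longest chain; total 32 days.
Change in finish: 32 − 28 = +4 days.

4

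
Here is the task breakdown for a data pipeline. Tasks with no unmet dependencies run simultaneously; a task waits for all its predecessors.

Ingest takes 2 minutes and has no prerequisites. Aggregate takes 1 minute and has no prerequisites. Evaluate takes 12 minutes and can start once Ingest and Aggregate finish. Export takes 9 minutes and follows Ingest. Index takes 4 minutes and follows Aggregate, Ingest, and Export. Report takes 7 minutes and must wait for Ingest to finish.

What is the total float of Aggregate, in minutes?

Ingest→Export→Index = 2+9+4 = 15 sets the makespan at 15 minutes.
Longest path through Aggregate: 13 minutes (earliest finish 1, latest finish 3).
Slack of Aggregate = 2 − 0 = 2 minutes.

2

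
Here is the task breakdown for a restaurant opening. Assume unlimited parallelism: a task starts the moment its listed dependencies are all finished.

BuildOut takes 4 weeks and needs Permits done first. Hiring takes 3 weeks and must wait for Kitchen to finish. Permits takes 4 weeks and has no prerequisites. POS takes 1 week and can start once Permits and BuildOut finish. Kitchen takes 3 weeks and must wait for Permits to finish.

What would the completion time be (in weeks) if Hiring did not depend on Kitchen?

9

Original critical path: Permits→Kitchen→Hiring = 4+3+3 = 10 ⇒ 10 weeks.
Without Kitchen→Hiring, Hiring's earliest start moves from 7 to 0.
New critical path: Permits→BuildOut→POS = 4+4+1 = 9 ⇒ 9 weeks.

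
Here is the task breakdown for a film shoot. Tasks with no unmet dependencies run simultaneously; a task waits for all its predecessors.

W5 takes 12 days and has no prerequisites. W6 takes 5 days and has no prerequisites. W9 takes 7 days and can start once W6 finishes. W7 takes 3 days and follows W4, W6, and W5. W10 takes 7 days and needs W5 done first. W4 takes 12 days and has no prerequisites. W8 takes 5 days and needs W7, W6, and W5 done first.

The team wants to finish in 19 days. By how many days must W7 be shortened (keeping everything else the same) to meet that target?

1

Current finish: 20 days; target: 19.
W7 is on every critical path, so each day cut from W7 cuts the finish by one (this holds down to a finish of 19).
Need 20 − 19 = 1 day off W7 → W7 becomes 2 days, finish becomes 19.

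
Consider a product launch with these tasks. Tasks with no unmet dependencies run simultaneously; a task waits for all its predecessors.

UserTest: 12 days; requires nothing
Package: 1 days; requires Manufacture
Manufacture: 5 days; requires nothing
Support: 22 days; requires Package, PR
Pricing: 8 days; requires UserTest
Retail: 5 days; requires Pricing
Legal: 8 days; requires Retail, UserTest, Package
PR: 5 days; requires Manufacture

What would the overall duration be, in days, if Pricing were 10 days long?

Baseline: UserTest→Pricing→Retail→Legal = 12+8+5+8 = 33 → 33 days.
Since Pricing is critical, the +2 change carries straight to that chain (now 35 days).
No other chain overtakes it, so the finish is 35 days.

35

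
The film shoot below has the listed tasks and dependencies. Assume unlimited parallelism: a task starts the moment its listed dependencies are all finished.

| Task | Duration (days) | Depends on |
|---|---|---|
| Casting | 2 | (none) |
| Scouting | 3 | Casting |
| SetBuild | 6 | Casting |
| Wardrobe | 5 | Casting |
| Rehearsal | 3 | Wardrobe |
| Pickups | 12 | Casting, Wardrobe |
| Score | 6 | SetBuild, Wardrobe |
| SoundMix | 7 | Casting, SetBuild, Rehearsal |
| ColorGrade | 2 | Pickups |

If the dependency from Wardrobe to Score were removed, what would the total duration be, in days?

With the dependency in place, Casting→Wardrobe→Pickups→ColorGrade = 2+5+12+2 = 21 sets the finish at 21 days.
Dropping Wardrobe→Score doesn't change Score's earliest start (8); another predecessor still binds.
New critical path: Casting→Wardrobe→Pickups→ColorGrade = 2+5+12+2 = 21 ⇒ 21 days.

21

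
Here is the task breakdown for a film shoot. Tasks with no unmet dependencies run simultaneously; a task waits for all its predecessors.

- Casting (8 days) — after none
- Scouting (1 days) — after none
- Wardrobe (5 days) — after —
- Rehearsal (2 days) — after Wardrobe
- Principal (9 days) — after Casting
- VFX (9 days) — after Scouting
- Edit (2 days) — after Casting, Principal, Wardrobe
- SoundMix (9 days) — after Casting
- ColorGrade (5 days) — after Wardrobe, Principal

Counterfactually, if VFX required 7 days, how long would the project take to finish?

22

The binding path is Casting→Principal→ColorGrade = 8+9+5 = 22; finish at 22 days.
VFX is off the critical path — its longest chain is 10 days, giving 12 of slack.
The critical path is still Casting→Principal→ColorGrade; finish is now 22 days.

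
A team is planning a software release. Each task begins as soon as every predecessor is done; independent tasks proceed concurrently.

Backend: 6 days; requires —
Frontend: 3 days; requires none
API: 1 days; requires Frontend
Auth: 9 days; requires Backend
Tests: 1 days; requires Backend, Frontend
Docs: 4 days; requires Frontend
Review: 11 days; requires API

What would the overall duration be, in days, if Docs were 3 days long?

15

The binding path is Backend→Auth = 6+9 = 15; finish at 15 days.
Docs has 8 days of float (longest path through it is 7).
No other chain overtakes it, so the finish is 15 days.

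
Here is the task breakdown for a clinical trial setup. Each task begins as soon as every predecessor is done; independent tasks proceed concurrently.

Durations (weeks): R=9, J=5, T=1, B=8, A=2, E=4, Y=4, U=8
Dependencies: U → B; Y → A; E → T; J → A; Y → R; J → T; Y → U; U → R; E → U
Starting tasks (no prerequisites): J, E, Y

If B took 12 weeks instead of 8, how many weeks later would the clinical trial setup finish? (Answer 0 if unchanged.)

As given, the longest chain is E→U→R = 4+8+9 = 21, so the finish is 21 weeks.
B has 1 week of float (longest path through it is 20).
The binding chain switches to E→U→B = 4+8+12 = 24; finish 24 weeks.
Change in finish: 24 − 21 = +3 weeks.

3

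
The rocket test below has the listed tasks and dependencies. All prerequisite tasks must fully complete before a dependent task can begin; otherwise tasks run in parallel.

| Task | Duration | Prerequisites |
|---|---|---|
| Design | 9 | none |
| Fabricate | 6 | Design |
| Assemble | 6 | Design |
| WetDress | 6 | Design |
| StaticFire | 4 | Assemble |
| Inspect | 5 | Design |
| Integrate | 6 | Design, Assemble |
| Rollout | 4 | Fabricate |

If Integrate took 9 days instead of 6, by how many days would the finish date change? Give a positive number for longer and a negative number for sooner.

3

Baseline: Design→Assemble→Integrate = 9+6+6 = 21 → 21 days.
Since Integrate is critical, the +3 change carries straight to that chain (now 24 days).
No other chain overtakes it, so the finish is 24 days.
Change in finish: 24 − 21 = +3 days.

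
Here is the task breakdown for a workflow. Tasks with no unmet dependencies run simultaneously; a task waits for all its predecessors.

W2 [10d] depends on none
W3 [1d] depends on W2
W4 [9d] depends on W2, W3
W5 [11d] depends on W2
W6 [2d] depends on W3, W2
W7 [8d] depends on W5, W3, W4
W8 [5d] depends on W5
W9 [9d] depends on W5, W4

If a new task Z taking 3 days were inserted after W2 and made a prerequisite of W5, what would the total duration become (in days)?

33

Originally the plan takes 30 days.
With Z inserted, W5 now waits for max(W2, Z).
New critical path: W2→Z→W5→W9 = 10+3+11+9 = 33 ⇒ 33 days.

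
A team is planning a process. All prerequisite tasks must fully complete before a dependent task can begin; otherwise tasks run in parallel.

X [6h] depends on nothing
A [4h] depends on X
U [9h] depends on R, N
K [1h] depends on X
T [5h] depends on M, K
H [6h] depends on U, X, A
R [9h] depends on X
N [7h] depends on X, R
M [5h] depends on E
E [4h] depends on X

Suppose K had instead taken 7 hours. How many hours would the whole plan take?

37

As given, the longest chain is X→R→N→U→H = 6+9+7+9+6 = 37, so the finish is 37 hours.
The longest path through K is only 12 hours, so K has float 25.
That remains the longest chain; total 37 hours.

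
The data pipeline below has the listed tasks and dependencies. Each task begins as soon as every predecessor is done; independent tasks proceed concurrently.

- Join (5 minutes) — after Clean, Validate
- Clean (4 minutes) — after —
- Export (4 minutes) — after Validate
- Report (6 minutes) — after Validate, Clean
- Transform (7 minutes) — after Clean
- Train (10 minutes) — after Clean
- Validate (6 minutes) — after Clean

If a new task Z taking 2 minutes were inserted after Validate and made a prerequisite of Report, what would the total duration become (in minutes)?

Originally the project takes 16 minutes.
With Z inserted, Report now waits for max(Validate, Clean, Z).
New critical path: Clean→Validate→Z→Report = 4+6+2+6 = 18 ⇒ 18 minutes.

18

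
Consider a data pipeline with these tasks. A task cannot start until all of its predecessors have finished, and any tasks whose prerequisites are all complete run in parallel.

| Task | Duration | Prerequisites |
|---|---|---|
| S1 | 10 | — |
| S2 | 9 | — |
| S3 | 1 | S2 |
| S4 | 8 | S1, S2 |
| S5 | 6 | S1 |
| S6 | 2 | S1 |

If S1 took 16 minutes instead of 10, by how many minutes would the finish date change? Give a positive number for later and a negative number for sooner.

Baseline: S1→S4 = 10+8 = 18 → 18 minutes.
S1 lies on that path, so at 16 minutes the path becomes 24 minutes.
The critical path is still S1→S4; finish is now 24 minutes.
Change in finish: 24 − 18 = +6 minutes.

6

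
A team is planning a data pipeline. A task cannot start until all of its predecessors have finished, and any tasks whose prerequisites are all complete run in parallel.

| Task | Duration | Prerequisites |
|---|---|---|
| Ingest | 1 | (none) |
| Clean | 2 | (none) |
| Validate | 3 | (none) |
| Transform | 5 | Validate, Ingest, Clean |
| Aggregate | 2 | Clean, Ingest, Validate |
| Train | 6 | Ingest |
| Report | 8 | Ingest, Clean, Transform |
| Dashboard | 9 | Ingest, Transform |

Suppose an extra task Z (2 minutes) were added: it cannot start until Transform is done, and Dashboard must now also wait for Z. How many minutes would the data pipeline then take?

19

Originally the data pipeline takes 17 minutes.
With Z inserted, Dashboard now waits for max(Ingest, Transform, Z).
New critical path: Validate→Transform→Z→Dashboard = 3+5+2+9 = 19 ⇒ 19 minutes.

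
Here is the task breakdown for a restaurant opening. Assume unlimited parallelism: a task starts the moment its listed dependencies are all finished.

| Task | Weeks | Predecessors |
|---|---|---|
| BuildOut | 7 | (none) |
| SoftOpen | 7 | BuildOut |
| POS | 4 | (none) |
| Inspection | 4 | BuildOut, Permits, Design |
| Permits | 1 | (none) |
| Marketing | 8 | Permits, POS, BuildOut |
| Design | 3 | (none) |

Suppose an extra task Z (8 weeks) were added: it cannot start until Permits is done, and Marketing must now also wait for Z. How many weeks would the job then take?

Originally the job takes 15 weeks.
With Z inserted, Marketing now waits for max(Permits, POS, BuildOut, Z).
New critical path: Permits→Z→Marketing = 1+8+8 = 17 ⇒ 17 weeks.

17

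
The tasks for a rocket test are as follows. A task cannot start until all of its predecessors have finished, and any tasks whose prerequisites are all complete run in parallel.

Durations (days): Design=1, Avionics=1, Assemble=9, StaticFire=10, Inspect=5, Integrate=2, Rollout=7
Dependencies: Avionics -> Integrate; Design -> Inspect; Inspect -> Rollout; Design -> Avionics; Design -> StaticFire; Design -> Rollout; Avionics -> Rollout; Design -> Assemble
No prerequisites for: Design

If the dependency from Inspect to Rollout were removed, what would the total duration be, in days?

Before: longest chain Design→Inspect→Rollout = 1+5+7 = 13, finish 13.
Without Inspect→Rollout, Rollout's earliest start moves from 6 to 2.
The longest chain is now Design→StaticFire = 1+10 = 11, so the job takes 11 days.

11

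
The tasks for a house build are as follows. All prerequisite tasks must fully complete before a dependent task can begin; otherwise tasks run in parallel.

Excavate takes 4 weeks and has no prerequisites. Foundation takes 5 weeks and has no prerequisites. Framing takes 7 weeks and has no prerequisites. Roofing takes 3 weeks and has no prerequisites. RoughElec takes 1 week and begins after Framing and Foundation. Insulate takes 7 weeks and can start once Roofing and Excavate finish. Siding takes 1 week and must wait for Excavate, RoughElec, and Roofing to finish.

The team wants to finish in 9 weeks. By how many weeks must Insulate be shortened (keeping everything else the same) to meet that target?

2

Current finish: 11 weeks; target: 9.
Insulate is on every critical path, so each week cut from Insulate cuts the finish by one (this holds down to a finish of 9).
Need 11 − 9 = 2 weeks off Insulate → Insulate becomes 5 weeks, finish becomes 9.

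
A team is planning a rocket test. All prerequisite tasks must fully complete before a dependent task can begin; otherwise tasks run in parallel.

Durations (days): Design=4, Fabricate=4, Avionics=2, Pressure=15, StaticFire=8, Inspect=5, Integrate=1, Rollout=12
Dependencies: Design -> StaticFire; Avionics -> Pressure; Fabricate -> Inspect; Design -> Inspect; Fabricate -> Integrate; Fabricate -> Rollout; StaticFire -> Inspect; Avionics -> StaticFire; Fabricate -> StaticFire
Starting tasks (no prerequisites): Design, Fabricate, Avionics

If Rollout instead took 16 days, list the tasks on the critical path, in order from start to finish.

The binding path is Design→StaticFire→Inspect = 4+8+5 = 17; finish at 17 days.
The longest path through Rollout is only 16 days, so Rollout has float 1.
New critical path: Fabricate→Rollout = 4+16 = 20 ⇒ 20 days.

Fabricate, Rollout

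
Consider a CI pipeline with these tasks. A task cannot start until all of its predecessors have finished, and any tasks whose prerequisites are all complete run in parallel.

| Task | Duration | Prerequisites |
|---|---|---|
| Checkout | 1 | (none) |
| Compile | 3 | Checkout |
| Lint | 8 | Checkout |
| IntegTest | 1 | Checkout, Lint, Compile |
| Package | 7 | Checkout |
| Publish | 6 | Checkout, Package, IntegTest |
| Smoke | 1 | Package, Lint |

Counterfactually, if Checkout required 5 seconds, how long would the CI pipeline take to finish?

20

Actual critical path: Checkout→Lint→IntegTest→Publish = 1+8+1+6 = 16 ⇒ 16 seconds.
Checkout lies on that path, so at 5 seconds the path becomes 20 seconds.
No other chain overtakes it, so the finish is 20 seconds.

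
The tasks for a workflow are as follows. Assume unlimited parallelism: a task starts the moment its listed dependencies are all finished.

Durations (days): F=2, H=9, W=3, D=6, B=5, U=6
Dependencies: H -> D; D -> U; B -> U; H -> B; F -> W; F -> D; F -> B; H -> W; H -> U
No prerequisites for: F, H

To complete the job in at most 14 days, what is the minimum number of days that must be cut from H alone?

Current finish: 21 days; target: 14.
H is on every critical path, so each day cut from H cuts the finish by one (this holds down to a finish of 14).
Need 21 − 14 = 7 days off H → H becomes 2 days, finish becomes 14.

7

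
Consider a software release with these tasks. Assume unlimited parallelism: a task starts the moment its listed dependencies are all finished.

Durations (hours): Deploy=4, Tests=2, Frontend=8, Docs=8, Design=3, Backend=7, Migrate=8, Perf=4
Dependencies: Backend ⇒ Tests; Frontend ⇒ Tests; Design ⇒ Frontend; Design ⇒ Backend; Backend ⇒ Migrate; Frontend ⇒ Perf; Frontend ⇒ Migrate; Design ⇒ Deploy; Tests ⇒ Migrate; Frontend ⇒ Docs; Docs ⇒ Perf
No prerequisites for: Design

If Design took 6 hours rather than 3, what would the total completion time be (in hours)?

26

The binding path is Design→Frontend→Docs→Perf = 3+8+8+4 = 23; finish at 23 hours.
Design is on the critical path; changing it to 6 makes that path 26 hours.
No other chain overtakes it, so the finish is 26 hours.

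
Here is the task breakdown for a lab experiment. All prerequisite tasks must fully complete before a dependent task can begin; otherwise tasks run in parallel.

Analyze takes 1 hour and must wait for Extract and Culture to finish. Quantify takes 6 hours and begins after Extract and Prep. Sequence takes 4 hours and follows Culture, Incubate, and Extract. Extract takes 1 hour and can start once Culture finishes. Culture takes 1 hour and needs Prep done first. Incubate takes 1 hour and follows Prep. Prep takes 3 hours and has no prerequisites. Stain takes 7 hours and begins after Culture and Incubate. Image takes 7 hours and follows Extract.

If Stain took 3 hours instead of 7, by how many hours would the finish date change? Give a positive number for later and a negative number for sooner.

0

Actual critical path: Prep→Culture→Extract→Image = 3+1+1+7 = 12 ⇒ 12 hours.
Stain is off the critical path — its longest chain is 11 hours, giving 1 of slack.
That remains the longest chain; total 12 hours.
Change in finish: 12 − 12 = +0 hours.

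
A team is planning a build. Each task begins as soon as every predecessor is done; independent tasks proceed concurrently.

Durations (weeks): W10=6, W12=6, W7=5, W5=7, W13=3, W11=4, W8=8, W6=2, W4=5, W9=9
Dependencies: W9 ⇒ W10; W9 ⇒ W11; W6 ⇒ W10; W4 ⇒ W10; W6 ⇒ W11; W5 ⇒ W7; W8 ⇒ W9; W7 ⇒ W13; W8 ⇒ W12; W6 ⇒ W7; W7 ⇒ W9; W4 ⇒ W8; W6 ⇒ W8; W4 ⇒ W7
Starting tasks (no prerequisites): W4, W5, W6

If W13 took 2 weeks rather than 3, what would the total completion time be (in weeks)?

28

The binding path is W4→W8→W9→W10 = 5+8+9+6 = 28; finish at 28 weeks.
W13 is off the critical path — its longest chain is 15 weeks, giving 13 of slack.
The critical path is still W4→W8→W9→W10; finish is now 28 weeks.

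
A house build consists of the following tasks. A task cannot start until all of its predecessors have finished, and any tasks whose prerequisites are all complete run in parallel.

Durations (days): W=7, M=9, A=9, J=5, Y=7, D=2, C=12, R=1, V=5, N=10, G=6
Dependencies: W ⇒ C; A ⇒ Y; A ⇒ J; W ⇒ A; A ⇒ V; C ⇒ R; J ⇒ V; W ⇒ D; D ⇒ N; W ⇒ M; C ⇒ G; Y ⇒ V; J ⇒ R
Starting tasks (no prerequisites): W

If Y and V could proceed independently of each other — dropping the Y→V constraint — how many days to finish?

26

Original critical path: W→A→Y→V = 7+9+7+5 = 28 ⇒ 28 days.
Without Y→V, V's earliest start moves from 23 to 21.
After: W→A→J→V = 7+9+5+5 = 26 → 26 days.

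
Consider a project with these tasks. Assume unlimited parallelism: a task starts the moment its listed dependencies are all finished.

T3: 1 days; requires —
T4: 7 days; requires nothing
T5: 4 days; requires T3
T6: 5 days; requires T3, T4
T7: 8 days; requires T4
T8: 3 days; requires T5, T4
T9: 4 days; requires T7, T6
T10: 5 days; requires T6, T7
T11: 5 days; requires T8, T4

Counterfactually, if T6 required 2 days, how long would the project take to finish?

Baseline: T4→T7→T10 = 7+8+5 = 20 → 20 days.
T6 has 3 days of float (longest path through it is 17).
That remains the longest chain; total 20 days.

20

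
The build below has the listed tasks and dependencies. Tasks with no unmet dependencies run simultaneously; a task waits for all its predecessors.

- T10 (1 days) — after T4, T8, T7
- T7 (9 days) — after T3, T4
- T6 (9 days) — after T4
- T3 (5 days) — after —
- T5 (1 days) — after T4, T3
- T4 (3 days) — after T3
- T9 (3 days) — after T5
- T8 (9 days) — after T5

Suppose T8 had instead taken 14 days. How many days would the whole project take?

The binding path is T3→T4→T5→T8→T10 = 5+3+1+9+1 = 19; finish at 19 days.
T8 is on the critical path; changing it to 14 makes that path 24 days.
No other chain overtakes it, so the finish is 24 days.

24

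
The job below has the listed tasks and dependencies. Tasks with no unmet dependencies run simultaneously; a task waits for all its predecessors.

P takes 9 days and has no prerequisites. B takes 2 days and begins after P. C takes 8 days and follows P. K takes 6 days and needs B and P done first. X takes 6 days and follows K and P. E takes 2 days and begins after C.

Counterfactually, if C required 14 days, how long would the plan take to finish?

25

As given, the longest chain is P→B→K→X = 9+2+6+6 = 23, so the finish is 23 days.
C has 4 days of float (longest path through it is 19).
The binding chain switches to P→C→E = 9+14+2 = 25; finish 25 days.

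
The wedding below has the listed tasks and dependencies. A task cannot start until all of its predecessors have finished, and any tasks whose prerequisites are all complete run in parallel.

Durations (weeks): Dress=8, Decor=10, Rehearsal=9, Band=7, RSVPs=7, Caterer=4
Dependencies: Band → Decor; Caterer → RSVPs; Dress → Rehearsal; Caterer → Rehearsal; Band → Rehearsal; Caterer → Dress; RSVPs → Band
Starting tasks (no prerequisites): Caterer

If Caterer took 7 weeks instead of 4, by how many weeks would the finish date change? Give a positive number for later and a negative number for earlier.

Actual critical path: Caterer→RSVPs→Band→Decor = 4+7+7+10 = 28 ⇒ 28 weeks.
Caterer is on the critical path; changing it to 7 makes that path 31 weeks.
That remains the longest chain; total 31 weeks.
Change in finish: 31 − 28 = +3 weeks.

3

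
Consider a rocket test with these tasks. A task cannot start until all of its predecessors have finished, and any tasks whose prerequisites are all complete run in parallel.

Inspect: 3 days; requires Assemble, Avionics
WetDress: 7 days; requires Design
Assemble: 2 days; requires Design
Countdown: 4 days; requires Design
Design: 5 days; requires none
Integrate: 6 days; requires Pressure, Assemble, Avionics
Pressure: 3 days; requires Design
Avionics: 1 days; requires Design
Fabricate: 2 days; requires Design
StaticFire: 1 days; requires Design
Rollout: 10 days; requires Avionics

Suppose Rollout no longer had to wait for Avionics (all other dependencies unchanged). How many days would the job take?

Before: longest chain Design→Avionics→Rollout = 5+1+10 = 16, finish 16.
Without Avionics→Rollout, Rollout's earliest start moves from 6 to 0.
The longest chain is now Design→Pressure→Integrate = 5+3+6 = 14, so the job takes 14 days.

14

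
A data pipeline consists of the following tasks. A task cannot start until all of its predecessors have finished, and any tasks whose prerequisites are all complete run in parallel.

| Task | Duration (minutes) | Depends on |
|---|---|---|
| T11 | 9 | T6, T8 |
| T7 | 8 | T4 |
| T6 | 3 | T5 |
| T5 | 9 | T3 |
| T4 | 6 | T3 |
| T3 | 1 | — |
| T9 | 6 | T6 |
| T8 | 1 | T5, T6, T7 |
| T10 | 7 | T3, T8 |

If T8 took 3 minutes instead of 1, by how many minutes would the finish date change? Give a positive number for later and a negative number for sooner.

2

Actual critical path: T3→T4→T7→T8→T11 = 1+6+8+1+9 = 25 ⇒ 25 minutes.
Since T8 is critical, the +2 change carries straight to that chain (now 27 minutes).
No other chain overtakes it, so the finish is 27 minutes.
Change in finish: 27 − 25 = +2 minutes.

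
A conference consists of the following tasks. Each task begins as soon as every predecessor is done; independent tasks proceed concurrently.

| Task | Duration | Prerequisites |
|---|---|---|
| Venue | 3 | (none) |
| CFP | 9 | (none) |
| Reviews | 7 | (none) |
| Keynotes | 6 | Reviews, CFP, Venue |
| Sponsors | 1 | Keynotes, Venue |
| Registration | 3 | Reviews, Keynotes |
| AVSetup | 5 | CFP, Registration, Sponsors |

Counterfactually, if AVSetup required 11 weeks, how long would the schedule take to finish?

Baseline: CFP→Keynotes→Registration→AVSetup = 9+6+3+5 = 23 → 23 weeks.
AVSetup lies on that path, so at 11 weeks the path becomes 29 weeks.
That remains the longest chain; total 29 weeks.

29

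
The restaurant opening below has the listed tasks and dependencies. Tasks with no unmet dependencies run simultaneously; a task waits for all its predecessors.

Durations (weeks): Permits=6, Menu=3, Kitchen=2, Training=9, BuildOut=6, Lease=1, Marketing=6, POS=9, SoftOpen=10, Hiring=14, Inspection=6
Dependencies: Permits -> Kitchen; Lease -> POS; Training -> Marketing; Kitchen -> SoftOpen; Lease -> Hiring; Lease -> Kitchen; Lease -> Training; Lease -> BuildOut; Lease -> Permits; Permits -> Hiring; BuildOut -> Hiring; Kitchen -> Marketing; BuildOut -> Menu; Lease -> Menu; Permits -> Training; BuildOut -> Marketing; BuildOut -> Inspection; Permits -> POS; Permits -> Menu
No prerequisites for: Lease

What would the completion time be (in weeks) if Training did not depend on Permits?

With the dependency in place, Lease→Permits→Training→Marketing = 1+6+9+6 = 22 sets the finish at 22 weeks.
Without Permits→Training, Training's earliest start moves from 7 to 1.
New critical path: Lease→Permits→Hiring = 1+6+14 = 21 ⇒ 21 weeks.

21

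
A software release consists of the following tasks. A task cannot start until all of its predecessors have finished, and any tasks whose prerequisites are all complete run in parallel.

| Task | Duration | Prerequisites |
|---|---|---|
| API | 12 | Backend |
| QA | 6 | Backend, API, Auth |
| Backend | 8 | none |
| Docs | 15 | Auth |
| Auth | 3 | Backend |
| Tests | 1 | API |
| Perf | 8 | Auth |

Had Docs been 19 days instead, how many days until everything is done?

Actual critical path: Backend→Auth→Docs = 8+3+15 = 26 ⇒ 26 days.
Docs lies on that path, so at 19 days the path becomes 30 days.
The critical path is still Backend→Auth→Docs; finish is now 30 days.

30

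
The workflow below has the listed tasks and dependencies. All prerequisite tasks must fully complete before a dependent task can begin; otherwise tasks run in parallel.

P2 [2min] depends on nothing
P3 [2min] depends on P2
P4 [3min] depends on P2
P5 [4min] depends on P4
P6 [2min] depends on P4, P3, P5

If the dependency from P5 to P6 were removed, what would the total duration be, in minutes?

9

Before: longest chain P2→P4→P5→P6 = 2+3+4+2 = 11, finish 11.
Without P5→P6, P6's earliest start moves from 9 to 5.
New critical path: P2→P4→P5 = 2+3+4 = 9 ⇒ 9 minutes.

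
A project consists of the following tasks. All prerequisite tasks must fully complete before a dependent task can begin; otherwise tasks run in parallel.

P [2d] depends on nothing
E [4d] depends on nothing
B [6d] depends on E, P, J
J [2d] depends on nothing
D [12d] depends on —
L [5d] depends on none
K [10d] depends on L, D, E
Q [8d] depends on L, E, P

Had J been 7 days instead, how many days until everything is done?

Actual critical path: D→K = 12+10 = 22 ⇒ 22 days.
J is off the critical path — its longest chain is 8 days, giving 14 of slack.
That remains the longest chain; total 22 days.

22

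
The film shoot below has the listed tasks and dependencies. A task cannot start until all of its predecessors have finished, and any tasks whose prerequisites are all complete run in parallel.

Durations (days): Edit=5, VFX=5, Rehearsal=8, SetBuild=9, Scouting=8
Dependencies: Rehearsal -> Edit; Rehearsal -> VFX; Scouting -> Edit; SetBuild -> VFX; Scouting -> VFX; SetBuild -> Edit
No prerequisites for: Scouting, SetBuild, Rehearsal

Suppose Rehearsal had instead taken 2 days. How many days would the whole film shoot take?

Actual critical path: SetBuild→VFX = 9+5 = 14 ⇒ 14 days.
Rehearsal has 1 day of float (longest path through it is 13).
No other chain overtakes it, so the finish is 14 days.

14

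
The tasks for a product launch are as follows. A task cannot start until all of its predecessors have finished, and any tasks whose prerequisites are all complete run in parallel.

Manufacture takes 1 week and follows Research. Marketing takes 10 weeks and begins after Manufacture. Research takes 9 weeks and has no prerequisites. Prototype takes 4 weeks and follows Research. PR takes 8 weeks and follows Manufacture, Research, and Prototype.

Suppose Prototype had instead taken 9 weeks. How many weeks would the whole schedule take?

Actual critical path: Research→Prototype→PR = 9+4+8 = 21 ⇒ 21 weeks.
Since Prototype is critical, the +5 change carries straight to that chain (now 26 weeks).
The critical path is still Research→Prototype→PR; finish is now 26 weeks.

26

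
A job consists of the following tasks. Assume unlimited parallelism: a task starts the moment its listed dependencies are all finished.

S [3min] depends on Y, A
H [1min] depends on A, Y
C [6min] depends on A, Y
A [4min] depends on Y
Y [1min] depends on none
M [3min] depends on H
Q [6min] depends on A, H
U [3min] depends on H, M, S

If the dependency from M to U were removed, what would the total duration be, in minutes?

With the dependency in place, Y→A→H→Q = 1+4+1+6 = 12 sets the finish at 12 minutes.
Without M→U, U's earliest start moves from 9 to 8.
New critical path: Y→A→H→Q = 1+4+1+6 = 12 ⇒ 12 minutes.

12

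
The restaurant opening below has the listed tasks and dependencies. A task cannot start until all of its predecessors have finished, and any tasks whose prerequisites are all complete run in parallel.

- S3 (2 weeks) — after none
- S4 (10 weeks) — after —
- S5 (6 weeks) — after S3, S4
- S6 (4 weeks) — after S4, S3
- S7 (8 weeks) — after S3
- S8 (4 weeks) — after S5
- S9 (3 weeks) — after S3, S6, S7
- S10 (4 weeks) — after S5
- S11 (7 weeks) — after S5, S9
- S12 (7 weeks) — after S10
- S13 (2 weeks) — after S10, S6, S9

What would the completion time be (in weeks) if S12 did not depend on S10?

Original critical path: S4→S5→S10→S12 = 10+6+4+7 = 27 ⇒ 27 weeks.
Without S10→S12, S12's earliest start moves from 20 to 0.
After: S4→S6→S9→S11 = 10+4+3+7 = 24 → 24 weeks.

24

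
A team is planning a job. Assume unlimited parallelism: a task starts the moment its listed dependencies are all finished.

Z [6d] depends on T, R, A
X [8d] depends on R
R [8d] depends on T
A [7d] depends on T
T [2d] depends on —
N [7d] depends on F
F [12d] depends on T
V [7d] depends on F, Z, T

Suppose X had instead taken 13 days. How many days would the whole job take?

Actual critical path: T→R→Z→V = 2+8+6+7 = 23 ⇒ 23 days.
The longest path through X is only 18 days, so X has float 5.
No other chain overtakes it, so the finish is 23 days.

23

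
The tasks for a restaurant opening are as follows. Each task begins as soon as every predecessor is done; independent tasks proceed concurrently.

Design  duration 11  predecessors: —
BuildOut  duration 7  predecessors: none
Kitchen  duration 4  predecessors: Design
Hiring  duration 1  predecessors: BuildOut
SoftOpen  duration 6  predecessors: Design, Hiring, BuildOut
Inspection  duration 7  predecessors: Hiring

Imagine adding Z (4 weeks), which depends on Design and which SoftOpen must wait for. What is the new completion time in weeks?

21

Originally the job takes 17 weeks.
With Z inserted, SoftOpen now waits for max(Design, Hiring, BuildOut, Z).
New critical path: Design→Z→SoftOpen = 11+4+6 = 21 ⇒ 21 weeks.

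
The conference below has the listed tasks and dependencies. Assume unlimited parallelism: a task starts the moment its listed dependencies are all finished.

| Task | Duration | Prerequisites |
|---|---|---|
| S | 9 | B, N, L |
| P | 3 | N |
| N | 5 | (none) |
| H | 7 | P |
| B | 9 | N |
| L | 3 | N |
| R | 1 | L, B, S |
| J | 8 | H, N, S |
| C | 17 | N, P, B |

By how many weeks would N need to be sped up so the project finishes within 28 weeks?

Current finish: 31 weeks; target: 28.
N is on every critical path, so each week cut from N cuts the finish by one (this holds down to a finish of 27).
Need 31 − 28 = 3 weeks off N → N becomes 2 weeks, finish becomes 28.

3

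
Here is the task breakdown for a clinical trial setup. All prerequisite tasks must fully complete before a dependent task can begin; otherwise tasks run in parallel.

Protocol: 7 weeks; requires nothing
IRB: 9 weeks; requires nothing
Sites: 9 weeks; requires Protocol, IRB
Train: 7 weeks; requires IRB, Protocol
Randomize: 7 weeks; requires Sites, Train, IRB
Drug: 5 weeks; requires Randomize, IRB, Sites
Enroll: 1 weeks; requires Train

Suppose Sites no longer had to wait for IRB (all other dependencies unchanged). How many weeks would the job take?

Before: longest chain IRB→Sites→Randomize→Drug = 9+9+7+5 = 30, finish 30.
Without IRB→Sites, Sites's earliest start moves from 9 to 7.
After: Protocol→Sites→Randomize→Drug = 7+9+7+5 = 28 → 28 weeks.

28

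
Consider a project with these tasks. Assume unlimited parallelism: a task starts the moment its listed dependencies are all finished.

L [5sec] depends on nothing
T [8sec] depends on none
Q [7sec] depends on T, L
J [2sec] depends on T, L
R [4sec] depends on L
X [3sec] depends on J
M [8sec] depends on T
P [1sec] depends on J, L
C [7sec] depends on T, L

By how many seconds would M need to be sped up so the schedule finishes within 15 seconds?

1

Current finish: 16 seconds; target: 15.
M is on every critical path, so each second cut from M cuts the finish by one (this holds down to a finish of 15).
Need 16 − 15 = 1 second off M → M becomes 7 seconds, finish becomes 15.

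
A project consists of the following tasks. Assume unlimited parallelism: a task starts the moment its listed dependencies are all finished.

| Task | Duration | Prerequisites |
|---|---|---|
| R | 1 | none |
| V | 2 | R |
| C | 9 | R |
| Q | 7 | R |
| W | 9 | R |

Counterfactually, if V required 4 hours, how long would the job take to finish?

10

Critical path before the change: R→C = 1+9 = 10 giving 10 hours.
V is off the critical path — its longest chain is 3 hours, giving 7 of slack.
The critical path is still R→C; finish is now 10 hours.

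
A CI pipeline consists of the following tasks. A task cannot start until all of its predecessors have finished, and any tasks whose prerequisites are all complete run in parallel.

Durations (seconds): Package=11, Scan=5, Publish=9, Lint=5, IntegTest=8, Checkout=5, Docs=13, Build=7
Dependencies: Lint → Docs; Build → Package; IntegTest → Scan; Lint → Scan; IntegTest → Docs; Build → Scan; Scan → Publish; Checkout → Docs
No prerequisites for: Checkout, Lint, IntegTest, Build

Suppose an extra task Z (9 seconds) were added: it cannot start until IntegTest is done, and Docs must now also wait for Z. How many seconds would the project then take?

30

Originally the project takes 22 seconds.
With Z inserted, Docs now waits for max(Checkout, IntegTest, Lint, Z).
New critical path: IntegTest→Z→Docs = 8+9+13 = 30 ⇒ 30 seconds.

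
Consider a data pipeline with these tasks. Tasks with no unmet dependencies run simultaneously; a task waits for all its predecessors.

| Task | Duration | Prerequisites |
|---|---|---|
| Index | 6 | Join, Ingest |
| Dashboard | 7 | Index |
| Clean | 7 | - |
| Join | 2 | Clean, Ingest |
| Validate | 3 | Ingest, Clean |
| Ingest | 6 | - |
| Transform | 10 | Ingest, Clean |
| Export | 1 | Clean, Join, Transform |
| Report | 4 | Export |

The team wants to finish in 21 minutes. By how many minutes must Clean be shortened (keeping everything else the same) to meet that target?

1

Current finish: 22 minutes; target: 21.
Clean is on every critical path, so each minute cut from Clean cuts the finish by one (this holds down to a finish of 21).
Need 22 − 21 = 1 minute off Clean → Clean becomes 6 minutes, finish becomes 21.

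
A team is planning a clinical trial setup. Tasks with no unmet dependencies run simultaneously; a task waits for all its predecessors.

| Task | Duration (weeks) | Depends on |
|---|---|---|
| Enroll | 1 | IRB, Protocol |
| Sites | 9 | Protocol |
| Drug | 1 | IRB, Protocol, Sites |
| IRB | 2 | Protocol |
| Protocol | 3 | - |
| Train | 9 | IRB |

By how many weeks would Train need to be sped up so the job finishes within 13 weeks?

Current finish: 14 weeks; target: 13.
Train is on every critical path, so each week cut from Train cuts the finish by one (this holds down to a finish of 13).
Need 14 − 13 = 1 week off Train → Train becomes 8 weeks, finish becomes 13.

1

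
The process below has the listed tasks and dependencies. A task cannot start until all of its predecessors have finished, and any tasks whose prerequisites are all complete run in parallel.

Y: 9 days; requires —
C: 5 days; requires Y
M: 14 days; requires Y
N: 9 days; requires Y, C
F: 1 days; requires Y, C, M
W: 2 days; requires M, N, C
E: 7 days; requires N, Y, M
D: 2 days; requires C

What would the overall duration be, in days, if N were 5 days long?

Baseline: Y→C→N→E = 9+5+9+7 = 30 → 30 days.
N is on the critical path; changing it to 5 makes that path 26 days.
Now Y→M→E = 9+14+7 = 30 is longest, so the finish becomes 30 days.

30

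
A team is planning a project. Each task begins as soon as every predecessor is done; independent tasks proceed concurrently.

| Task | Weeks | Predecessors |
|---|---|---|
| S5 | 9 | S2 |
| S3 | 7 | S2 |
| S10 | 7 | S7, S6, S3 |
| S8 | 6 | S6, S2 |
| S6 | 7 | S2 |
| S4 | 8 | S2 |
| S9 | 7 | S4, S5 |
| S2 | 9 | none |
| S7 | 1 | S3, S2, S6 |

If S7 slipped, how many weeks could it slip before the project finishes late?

1

S2→S5→S9 = 9+9+7 = 25 sets the makespan at 25 weeks.
The longest chain containing S7 totals 24 weeks.
Float = 25 − 24 = 1.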